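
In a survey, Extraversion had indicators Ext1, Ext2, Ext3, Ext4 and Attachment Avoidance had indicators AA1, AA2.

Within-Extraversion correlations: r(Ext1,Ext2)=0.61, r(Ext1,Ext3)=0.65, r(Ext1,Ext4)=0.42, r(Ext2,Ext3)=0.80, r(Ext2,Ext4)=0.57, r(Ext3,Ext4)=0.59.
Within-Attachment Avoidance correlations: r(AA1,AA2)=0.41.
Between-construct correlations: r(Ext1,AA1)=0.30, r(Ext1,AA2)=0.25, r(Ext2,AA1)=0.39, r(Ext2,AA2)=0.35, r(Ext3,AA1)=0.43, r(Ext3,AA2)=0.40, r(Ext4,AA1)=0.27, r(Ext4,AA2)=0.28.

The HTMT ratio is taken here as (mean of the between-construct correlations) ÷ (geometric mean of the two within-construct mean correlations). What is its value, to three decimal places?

0.669

Mean heterotrait r = 2.67/8 = 0.3338.
Mean within-Ext = 3.64/6 = 0.6067; mean within-AA = 0.41/1 = 0.4100.
Geometric mean = √(0.6067 × 0.4100) = 0.4987.
HTMT = 0.3338 / 0.4987 = 0.669.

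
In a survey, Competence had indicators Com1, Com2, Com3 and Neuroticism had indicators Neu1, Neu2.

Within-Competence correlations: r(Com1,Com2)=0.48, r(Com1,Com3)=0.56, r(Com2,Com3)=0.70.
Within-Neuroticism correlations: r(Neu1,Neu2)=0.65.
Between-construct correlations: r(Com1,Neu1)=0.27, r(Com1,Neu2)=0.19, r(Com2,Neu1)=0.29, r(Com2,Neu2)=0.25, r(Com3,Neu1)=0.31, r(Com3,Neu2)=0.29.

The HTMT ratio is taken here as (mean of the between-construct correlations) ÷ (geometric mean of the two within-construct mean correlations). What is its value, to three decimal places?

0.434

Mean heterotrait r = 1.60/6 = 0.2667.
Mean within-Com = 1.74/3 = 0.5800; mean within-Neu = 0.65/1 = 0.6500.
Geometric mean = √(0.5800 × 0.6500) = 0.6140.
HTMT = 0.2667 / 0.6140 = 0.434.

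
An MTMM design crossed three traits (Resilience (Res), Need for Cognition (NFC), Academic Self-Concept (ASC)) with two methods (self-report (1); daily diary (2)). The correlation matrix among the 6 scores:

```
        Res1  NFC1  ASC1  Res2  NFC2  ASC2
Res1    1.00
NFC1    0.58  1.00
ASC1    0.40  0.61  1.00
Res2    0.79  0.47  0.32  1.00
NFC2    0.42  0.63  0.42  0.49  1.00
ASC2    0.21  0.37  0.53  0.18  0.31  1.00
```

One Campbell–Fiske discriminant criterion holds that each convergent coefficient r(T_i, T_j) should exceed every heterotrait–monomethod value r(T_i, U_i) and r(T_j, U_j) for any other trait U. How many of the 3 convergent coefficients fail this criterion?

Checking each validity diagonal entry against its comparison values:
Res (methods 1·2): 0.79 vs {0.58, 0.49, 0.40, 0.18} → pass.
NFC (methods 1·2): 0.63 vs {0.58, 0.49, 0.61, 0.31} → pass.
ASC (methods 1·2): 0.53 vs {0.40, 0.18, 0.61, 0.31} → fail.
1 of 3 fail.

1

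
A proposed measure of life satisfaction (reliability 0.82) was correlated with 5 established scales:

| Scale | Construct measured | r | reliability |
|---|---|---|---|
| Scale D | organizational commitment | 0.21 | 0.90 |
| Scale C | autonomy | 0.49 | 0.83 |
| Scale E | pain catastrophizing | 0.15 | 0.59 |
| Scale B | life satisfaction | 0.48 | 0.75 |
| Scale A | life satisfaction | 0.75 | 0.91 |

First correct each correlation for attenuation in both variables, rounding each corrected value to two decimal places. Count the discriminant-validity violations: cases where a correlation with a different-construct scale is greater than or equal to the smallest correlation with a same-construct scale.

Disattenuated r (r / √(r_scale · r_new)):
  Scale D (disc): 0.21 / √(0.90·0.82) = 0.24
  Scale C (disc): 0.49 / √(0.83·0.82) = 0.59
  Scale E (disc): 0.15 / √(0.59·0.82) = 0.22
  Scale B (conv): 0.48 / √(0.75·0.82) = 0.61
  Scale A (conv): 0.75 / √(0.91·0.82) = 0.87
Smallest convergent = 0.61. Discriminant values: 0.24, 0.59, 0.22; count ≥ 0.61 → 0.

0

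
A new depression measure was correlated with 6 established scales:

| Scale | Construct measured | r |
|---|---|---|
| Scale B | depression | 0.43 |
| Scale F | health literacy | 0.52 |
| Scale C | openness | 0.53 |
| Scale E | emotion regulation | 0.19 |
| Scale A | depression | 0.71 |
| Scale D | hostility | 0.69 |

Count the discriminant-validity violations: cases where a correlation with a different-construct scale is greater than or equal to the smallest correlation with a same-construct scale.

Convergent (same construct = depression): Scale B, Scale A.
Smallest convergent = 0.43. Discriminant values: 0.52, 0.53, 0.19, 0.69; count ≥ 0.43 → 3.

3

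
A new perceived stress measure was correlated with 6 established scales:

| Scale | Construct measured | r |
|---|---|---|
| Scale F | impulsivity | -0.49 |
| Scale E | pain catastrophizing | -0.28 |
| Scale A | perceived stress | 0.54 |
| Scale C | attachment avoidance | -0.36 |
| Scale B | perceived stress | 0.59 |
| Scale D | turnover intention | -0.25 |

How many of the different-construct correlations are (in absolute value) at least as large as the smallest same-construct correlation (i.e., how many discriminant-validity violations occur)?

Convergent (same construct = perceived stress): Scale A, Scale B.
Smallest convergent = 0.54. Discriminant |r|: 0.49, 0.28, 0.36, 0.25; count ≥ 0.54 → 0.

0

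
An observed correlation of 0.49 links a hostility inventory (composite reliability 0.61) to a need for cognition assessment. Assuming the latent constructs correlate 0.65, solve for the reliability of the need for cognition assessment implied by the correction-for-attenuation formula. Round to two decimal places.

r_true = r_obs / √(r_xx · r_yy) ⇒ 0.65 = 0.49 / √(0.61 · r_yy).
√(0.61 · r_yy) = 0.49 / 0.65 = 0.7538; 0.61 · r_yy = 0.5682; r_yy = 0.5682 / 0.61 ≈ 0.93.

0.93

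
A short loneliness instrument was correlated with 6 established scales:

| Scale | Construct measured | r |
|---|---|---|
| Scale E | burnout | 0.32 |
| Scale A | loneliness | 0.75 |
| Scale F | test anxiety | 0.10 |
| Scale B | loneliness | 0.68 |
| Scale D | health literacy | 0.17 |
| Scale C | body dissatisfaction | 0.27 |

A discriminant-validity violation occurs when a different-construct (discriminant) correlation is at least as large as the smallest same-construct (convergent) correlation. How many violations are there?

Convergent (same construct = loneliness): Scale A, Scale B.
Smallest convergent = 0.68. Discriminant values: 0.32, 0.10, 0.17, 0.27; count ≥ 0.68 → 0.

0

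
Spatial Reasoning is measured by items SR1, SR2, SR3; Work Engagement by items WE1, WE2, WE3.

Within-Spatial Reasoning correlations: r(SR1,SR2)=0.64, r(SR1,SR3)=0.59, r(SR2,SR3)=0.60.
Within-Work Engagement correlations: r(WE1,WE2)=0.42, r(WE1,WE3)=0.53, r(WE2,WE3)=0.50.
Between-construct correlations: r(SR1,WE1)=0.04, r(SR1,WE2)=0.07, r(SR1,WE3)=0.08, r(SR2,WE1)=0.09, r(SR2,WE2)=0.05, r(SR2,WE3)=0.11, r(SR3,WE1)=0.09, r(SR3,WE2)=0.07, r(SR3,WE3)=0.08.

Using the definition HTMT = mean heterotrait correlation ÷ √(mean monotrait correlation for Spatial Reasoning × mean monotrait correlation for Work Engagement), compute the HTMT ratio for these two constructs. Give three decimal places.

0.139

Mean heterotrait r = 0.68/9 = 0.0756.
Mean within-SR = 1.83/3 = 0.6100; mean within-WE = 1.45/3 = 0.4833.
Geometric mean = √(0.6100 × 0.4833) = 0.5430.
HTMT = 0.0756 / 0.5430 = 0.139.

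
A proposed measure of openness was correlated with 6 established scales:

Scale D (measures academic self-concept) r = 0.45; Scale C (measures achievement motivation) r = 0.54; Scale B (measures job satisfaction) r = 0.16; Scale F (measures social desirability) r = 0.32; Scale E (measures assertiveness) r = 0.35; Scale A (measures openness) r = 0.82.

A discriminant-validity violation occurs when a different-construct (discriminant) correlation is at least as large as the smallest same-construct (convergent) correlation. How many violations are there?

0

Convergent (same construct = openness): Scale A.
Smallest convergent = 0.82. Discriminant values: 0.45, 0.54, 0.16, 0.32, 0.35; count ≥ 0.82 → 0.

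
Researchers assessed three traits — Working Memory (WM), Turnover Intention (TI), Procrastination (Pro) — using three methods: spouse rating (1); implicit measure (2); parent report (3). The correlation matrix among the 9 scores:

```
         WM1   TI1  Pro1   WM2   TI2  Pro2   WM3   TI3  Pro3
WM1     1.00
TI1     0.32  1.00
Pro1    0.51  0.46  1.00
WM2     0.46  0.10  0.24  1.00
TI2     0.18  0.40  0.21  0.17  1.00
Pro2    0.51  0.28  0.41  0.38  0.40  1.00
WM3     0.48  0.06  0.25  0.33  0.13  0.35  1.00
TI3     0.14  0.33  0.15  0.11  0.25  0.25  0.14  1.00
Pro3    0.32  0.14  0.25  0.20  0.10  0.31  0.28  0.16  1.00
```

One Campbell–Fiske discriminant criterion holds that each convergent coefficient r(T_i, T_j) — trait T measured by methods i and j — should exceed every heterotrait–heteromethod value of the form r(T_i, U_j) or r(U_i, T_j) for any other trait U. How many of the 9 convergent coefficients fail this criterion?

6

Each convergent coefficient versus the relevant comparison correlations:
WM (methods 1·2): 0.46 vs {0.18, 0.10, 0.51, 0.24} → fail.
WM (methods 1·3): 0.48 vs {0.14, 0.06, 0.32, 0.25} → pass.
WM (methods 2·3): 0.33 vs {0.11, 0.13, 0.20, 0.35} → fail.
TI (methods 1·2): 0.40 vs {0.10, 0.18, 0.28, 0.21} → pass.
TI (methods 1·3): 0.33 vs {0.06, 0.14, 0.14, 0.15} → pass.
TI (methods 2·3): 0.25 vs {0.13, 0.11, 0.10, 0.25} → fail.
Pro (methods 1·2): 0.41 vs {0.24, 0.51, 0.21, 0.28} → fail.
Pro (methods 1·3): 0.25 vs {0.25, 0.32, 0.15, 0.14} → fail.
Pro (methods 2·3): 0.31 vs {0.35, 0.20, 0.25, 0.10} → fail.
6 of 9 fail.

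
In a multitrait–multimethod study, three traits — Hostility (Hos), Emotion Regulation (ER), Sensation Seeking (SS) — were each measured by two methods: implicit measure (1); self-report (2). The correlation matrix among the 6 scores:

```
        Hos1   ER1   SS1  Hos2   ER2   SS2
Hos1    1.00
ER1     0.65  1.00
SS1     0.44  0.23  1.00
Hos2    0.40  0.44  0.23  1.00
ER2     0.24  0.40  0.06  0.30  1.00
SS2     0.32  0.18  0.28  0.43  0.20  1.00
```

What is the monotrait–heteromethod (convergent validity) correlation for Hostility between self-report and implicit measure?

Same trait (Hos), different methods: r(Hos2, Hos1) = 0.40.

0.40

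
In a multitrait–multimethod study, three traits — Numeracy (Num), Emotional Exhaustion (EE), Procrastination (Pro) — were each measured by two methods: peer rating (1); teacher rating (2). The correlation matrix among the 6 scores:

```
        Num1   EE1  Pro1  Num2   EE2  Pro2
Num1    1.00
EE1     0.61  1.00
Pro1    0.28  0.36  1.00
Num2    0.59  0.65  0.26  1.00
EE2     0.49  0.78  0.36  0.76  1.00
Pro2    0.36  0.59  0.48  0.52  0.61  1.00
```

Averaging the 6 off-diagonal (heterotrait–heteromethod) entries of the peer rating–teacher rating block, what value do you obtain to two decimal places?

0.45

HTHM values (method 1 × method 2): 0.49, 0.36, 0.65, 0.59, 0.26, 0.36; mean = 2.71/6 = 0.45.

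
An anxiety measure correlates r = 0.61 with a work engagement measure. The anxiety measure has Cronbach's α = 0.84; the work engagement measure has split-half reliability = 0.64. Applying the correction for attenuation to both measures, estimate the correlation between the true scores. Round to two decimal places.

r_true = r_obs / √(r_xx · r_yy) = 0.61 / √(0.84 × 0.64) = 0.61 / √0.5376 = 0.61 / 0.7332 ≈ 0.83.

0.83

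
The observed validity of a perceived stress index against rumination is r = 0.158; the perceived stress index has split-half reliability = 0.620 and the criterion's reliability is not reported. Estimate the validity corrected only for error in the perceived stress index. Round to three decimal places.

Single correction: r_c = r_obs / √r_xx = 0.158 / √0.620 = 0.158 / 0.7874 ≈ 0.201.

0.201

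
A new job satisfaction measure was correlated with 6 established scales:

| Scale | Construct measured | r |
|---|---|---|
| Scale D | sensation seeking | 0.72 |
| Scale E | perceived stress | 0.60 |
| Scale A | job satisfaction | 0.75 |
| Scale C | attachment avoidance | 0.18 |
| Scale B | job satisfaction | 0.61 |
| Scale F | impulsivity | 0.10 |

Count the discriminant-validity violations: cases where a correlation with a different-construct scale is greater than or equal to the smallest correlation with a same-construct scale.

Convergent (same construct = job satisfaction): Scale A, Scale B.
Smallest convergent = 0.61. Discriminant values: 0.72, 0.60, 0.18, 0.10; count ≥ 0.61 → 1.

1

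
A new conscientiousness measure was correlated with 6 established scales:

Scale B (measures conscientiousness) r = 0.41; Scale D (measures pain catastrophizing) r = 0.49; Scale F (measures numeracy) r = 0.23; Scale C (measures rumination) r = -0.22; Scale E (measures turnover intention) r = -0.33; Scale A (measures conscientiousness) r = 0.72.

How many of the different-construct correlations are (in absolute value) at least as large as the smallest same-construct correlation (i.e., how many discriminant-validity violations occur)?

1

Convergent (same construct = conscientiousness): Scale B, Scale A.
Smallest convergent = 0.41. Discriminant |r|: 0.49, 0.23, 0.22, 0.33; count ≥ 0.41 → 1.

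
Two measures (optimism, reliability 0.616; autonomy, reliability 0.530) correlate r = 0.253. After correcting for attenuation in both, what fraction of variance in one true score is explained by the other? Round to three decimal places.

0.196

Disattenuated r = 0.253 / √(0.616 × 0.530) = 0.253 / 0.5714 = 0.4428.
Shared true-score variance = 0.4428² = 0.1961 ≈ 0.196.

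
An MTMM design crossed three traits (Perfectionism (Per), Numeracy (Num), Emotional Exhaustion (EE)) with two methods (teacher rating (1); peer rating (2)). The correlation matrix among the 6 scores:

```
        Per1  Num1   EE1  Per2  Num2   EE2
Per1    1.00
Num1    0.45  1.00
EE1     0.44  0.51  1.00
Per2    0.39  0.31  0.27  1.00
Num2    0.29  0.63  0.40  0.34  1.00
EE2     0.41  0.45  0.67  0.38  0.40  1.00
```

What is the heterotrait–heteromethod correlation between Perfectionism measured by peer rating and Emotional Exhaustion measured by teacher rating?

0.27

Different traits and methods: r(Per2, EE1) = 0.27.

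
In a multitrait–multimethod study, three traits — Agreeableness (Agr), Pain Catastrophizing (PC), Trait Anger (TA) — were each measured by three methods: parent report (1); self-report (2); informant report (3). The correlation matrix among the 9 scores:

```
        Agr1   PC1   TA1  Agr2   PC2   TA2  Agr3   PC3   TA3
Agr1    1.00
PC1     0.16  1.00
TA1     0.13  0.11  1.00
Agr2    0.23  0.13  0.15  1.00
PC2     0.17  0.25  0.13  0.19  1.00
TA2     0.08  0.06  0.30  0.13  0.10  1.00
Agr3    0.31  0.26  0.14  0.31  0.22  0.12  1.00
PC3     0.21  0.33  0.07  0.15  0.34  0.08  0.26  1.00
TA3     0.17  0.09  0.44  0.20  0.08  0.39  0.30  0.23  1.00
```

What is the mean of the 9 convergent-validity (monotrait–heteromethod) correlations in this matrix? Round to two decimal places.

0.32

Convergent values: 0.23, 0.31, 0.31, 0.25, 0.33, 0.34, 0.30, 0.44, 0.39; mean = 2.90/9 = 0.32.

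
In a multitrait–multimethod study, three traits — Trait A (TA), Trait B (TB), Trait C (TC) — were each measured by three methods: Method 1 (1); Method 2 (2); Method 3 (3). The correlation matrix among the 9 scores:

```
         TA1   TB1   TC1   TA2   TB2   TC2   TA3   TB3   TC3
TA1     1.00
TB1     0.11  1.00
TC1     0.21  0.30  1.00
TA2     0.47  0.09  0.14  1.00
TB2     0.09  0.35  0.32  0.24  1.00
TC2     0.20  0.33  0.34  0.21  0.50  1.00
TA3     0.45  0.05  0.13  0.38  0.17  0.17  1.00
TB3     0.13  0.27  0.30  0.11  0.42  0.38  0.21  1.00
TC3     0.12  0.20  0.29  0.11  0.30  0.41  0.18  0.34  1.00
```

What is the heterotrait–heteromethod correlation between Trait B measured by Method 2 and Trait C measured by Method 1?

0.32

Different traits and methods: r(TB2, TC1) = 0.32.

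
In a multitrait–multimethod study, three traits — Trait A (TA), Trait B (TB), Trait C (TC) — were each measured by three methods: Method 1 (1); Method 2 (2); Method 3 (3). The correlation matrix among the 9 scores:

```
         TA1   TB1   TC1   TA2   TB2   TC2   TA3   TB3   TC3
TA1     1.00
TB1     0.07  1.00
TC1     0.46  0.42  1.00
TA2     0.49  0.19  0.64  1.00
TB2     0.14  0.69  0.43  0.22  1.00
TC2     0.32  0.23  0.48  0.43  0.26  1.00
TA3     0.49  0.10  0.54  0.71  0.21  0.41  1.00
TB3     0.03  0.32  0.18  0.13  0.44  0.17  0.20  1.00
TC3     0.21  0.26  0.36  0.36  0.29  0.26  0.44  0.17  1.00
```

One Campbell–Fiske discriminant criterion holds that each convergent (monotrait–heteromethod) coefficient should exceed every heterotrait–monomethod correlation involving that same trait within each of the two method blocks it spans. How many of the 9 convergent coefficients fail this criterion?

Convergent coefficients and their comparison sets:
TA (methods 1·2): 0.49 vs {0.07, 0.22, 0.46, 0.43} → pass.
TA (methods 1·3): 0.49 vs {0.07, 0.20, 0.46, 0.44} → pass.
TA (methods 2·3): 0.71 vs {0.22, 0.20, 0.43, 0.44} → pass.
TB (methods 1·2): 0.69 vs {0.07, 0.22, 0.42, 0.26} → pass.
TB (methods 1·3): 0.32 vs {0.07, 0.20, 0.42, 0.17} → fail.
TB (methods 2·3): 0.44 vs {0.22, 0.20, 0.26, 0.17} → pass.
TC (methods 1·2): 0.48 vs {0.46, 0.43, 0.42, 0.26} → pass.
TC (methods 1·3): 0.36 vs {0.46, 0.44, 0.42, 0.17} → fail.
TC (methods 2·3): 0.26 vs {0.43, 0.44, 0.26, 0.17} → fail.
3 of 9 fail.

3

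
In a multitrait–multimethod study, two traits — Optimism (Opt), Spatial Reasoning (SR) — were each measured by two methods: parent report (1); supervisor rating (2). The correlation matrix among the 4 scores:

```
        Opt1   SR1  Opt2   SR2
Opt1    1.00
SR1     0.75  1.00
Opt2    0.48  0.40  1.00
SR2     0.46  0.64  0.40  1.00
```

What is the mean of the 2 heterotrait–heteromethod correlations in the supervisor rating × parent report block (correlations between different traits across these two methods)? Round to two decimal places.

HTHM values (method 2 × method 1): 0.40, 0.46; mean = 0.86/2 = 0.43.

0.43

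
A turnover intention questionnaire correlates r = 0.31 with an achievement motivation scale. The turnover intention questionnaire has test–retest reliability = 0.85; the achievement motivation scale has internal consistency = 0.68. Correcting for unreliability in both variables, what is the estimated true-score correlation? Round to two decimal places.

0.41

r_true = r_obs / √(r_xx · r_yy) = 0.31 / √(0.85 × 0.68) = 0.31 / √0.5780 = 0.31 / 0.7603 ≈ 0.41.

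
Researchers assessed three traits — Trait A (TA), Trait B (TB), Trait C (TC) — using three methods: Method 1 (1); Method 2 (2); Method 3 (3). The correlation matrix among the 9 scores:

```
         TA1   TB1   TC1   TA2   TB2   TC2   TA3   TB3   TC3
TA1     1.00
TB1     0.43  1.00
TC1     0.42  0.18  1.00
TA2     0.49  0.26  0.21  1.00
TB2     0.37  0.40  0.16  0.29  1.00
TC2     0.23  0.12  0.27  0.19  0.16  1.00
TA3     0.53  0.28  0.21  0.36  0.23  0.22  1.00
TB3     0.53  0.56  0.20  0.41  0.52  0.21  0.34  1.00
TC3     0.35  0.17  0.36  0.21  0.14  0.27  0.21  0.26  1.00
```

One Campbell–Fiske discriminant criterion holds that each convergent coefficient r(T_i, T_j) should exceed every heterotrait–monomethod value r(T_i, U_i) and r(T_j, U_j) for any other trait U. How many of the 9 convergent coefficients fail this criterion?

Each convergent coefficient versus the relevant comparison correlations:
TA (methods 1·2): 0.49 vs {0.43, 0.29, 0.42, 0.19} → pass.
TA (methods 1·3): 0.53 vs {0.43, 0.34, 0.42, 0.21} → pass.
TA (methods 2·3): 0.36 vs {0.29, 0.34, 0.19, 0.21} → pass.
TB (methods 1·2): 0.40 vs {0.43, 0.29, 0.18, 0.16} → fail.
TB (methods 1·3): 0.56 vs {0.43, 0.34, 0.18, 0.26} → pass.
TB (methods 2·3): 0.52 vs {0.29, 0.34, 0.16, 0.26} → pass.
TC (methods 1·2): 0.27 vs {0.42, 0.19, 0.18, 0.16} → fail.
TC (methods 1·3): 0.36 vs {0.42, 0.21, 0.18, 0.26} → fail.
TC (methods 2·3): 0.27 vs {0.19, 0.21, 0.16, 0.26} → pass.
3 of 9 fail.

3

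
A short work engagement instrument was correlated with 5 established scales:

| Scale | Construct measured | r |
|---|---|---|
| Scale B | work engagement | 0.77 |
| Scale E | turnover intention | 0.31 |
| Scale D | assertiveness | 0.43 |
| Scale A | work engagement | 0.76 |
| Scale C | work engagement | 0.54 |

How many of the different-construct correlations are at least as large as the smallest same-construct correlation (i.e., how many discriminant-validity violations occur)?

0

Convergent (same construct = work engagement): Scale B, Scale A, Scale C.
Smallest convergent = 0.54. Discriminant values: 0.31, 0.43; count ≥ 0.54 → 0.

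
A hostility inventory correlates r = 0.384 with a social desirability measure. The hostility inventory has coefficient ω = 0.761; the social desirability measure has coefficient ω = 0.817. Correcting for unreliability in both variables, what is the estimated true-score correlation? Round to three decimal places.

0.487

r_true = r_obs / √(r_xx · r_yy) = 0.384 / √(0.761 × 0.817) = 0.384 / √0.621737 = 0.384 / 0.7885 ≈ 0.487.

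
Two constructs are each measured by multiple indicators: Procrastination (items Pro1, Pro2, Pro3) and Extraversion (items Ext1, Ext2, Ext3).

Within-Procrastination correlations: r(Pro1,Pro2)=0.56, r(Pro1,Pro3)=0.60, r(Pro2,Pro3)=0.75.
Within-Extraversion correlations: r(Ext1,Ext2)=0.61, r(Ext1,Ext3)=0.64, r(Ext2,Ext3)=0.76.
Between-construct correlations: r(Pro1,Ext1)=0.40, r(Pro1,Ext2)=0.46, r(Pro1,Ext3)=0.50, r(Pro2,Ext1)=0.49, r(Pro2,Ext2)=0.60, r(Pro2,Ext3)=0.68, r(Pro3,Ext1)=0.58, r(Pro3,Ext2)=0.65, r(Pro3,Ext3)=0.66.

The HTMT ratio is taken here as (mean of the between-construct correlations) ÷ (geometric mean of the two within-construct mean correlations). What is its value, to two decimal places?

Mean between = 5.02/9 = 0.5578.
Mean within-Pro = 1.91/3 = 0.6367; mean within-Ext = 2.01/3 = 0.6700.
Geometric mean = √(0.6367 × 0.6700) = 0.6531.
HTMT = 0.5578 / 0.6531 = 0.85.

0.85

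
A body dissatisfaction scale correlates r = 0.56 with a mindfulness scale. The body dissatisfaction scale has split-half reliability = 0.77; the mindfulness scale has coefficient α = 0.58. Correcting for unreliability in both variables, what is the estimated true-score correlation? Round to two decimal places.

r_true = r_obs / √(r_xx · r_yy) = 0.56 / √(0.77 × 0.58) = 0.56 / √0.4466 = 0.56 / 0.6683 ≈ 0.84.

0.84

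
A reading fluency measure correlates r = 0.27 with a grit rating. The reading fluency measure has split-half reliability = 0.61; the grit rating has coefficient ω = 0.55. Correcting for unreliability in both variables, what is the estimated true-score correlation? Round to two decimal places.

0.47

r_true = r_obs / √(r_xx · r_yy) = 0.27 / √(0.61 × 0.55) = 0.27 / √0.3355 = 0.27 / 0.5792 ≈ 0.47.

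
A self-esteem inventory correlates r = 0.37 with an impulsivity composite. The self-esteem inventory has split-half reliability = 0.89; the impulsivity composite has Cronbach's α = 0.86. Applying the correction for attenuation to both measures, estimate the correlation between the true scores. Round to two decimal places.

r_true = r_obs / √(r_xx · r_yy) = 0.37 / √(0.89 × 0.86) = 0.37 / √0.7654 = 0.37 / 0.8749 ≈ 0.42.

0.42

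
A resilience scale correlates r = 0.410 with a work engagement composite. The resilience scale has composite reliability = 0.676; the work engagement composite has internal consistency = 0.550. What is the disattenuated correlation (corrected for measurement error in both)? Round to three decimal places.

r_true = r_obs / √(r_xx · r_yy) = 0.410 / √(0.676 × 0.550) = 0.410 / √0.371800 = 0.410 / 0.6098 ≈ 0.672.

0.672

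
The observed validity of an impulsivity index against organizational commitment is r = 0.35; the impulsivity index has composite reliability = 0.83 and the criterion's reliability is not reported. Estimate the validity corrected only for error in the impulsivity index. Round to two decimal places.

Single correction: r_c = r_obs / √r_xx = 0.35 / √0.83 = 0.35 / 0.9110 ≈ 0.38.

0.38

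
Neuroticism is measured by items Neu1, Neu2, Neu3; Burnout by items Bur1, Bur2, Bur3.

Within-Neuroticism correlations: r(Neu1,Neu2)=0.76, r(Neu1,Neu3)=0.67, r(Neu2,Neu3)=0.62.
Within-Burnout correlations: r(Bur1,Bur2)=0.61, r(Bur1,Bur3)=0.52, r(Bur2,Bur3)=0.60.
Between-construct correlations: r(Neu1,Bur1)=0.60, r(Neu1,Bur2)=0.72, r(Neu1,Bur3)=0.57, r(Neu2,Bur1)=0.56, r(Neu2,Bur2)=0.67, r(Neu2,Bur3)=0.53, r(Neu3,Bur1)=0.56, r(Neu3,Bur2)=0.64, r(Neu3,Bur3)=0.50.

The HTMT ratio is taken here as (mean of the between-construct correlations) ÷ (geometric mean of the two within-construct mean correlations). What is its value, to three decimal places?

Between-construct mean = 5.35/9 = 0.5944.
Mean within-Neu = 2.05/3 = 0.6833; mean within-Bur = 1.73/3 = 0.5767.
Geometric mean = √(0.6833 × 0.5767) = 0.6277.
HTMT = 0.5944 / 0.6277 = 0.947.

0.947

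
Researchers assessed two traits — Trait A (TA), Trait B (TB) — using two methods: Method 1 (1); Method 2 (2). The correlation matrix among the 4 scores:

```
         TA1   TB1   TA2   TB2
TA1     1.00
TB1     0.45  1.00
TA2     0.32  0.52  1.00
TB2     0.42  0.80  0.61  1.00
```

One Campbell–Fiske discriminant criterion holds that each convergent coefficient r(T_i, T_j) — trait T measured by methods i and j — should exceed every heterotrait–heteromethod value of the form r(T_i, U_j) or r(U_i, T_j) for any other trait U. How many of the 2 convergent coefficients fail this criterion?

Convergent coefficients and their comparison sets:
TA (methods 1·2): 0.32 vs {0.42, 0.52} → fail.
TB (methods 1·2): 0.80 vs {0.52, 0.42} → pass.
1 of 2 fail.

1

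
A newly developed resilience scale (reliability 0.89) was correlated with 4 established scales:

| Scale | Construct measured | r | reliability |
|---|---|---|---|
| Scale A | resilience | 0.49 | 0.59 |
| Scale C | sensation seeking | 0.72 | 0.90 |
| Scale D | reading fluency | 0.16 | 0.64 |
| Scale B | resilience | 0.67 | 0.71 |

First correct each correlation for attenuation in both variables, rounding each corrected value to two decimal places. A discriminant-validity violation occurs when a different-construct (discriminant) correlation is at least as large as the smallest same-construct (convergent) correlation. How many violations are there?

1

Disattenuated r (r / √(r_scale · r_new)):
  Scale A (conv): 0.49 / √(0.59·0.89) = 0.68
  Scale C (disc): 0.72 / √(0.90·0.89) = 0.80
  Scale D (disc): 0.16 / √(0.64·0.89) = 0.21
  Scale B (conv): 0.67 / √(0.71·0.89) = 0.84
Smallest convergent = 0.68. Discriminant values: 0.80, 0.21; count ≥ 0.68 → 1.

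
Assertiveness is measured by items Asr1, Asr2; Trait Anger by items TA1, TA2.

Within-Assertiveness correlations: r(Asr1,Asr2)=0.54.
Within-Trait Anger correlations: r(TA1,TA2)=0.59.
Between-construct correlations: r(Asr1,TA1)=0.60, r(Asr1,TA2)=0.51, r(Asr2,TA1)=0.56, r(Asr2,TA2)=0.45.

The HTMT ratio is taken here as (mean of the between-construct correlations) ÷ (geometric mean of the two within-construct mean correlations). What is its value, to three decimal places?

0.939

Mean heterotrait r = 2.12/4 = 0.5300.
Mean within-Asr = 0.54/1 = 0.5400; mean within-TA = 0.59/1 = 0.5900.
Geometric mean = √(0.5400 × 0.5900) = 0.5644.
HTMT = 0.5300 / 0.5644 = 0.939.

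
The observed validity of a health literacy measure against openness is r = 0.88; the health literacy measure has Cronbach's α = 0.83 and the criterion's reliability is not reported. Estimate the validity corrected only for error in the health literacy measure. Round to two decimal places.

Single correction: r_c = r_obs / √r_xx = 0.88 / √0.83 = 0.88 / 0.9110 ≈ 0.97.

0.97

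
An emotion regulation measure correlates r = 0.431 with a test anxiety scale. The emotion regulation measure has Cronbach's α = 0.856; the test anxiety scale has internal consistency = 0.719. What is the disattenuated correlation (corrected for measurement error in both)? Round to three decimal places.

r_true = r_obs / √(r_xx · r_yy) = 0.431 / √(0.856 × 0.719) = 0.431 / √0.615464 = 0.431 / 0.7845 ≈ 0.549.

0.549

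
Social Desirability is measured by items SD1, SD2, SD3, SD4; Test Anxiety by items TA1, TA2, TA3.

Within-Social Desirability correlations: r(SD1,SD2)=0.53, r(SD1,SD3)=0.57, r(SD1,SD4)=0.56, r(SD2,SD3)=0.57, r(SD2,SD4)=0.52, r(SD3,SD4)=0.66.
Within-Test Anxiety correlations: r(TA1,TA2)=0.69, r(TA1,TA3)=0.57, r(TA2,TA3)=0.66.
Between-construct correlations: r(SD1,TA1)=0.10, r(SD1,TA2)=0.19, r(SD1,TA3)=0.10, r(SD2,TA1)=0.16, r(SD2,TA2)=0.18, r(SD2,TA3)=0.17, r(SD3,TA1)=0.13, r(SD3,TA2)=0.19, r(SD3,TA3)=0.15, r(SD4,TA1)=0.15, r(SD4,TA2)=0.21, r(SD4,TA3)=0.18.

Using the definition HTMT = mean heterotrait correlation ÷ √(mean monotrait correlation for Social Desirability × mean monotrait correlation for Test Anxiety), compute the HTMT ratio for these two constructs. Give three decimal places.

Mean between = 1.91/12 = 0.1592.
Mean within-SD = 3.41/6 = 0.5683; mean within-TA = 1.92/3 = 0.6400.
Geometric mean = √(0.5683 × 0.6400) = 0.6031.
HTMT = 0.1592 / 0.6031 = 0.264.

0.264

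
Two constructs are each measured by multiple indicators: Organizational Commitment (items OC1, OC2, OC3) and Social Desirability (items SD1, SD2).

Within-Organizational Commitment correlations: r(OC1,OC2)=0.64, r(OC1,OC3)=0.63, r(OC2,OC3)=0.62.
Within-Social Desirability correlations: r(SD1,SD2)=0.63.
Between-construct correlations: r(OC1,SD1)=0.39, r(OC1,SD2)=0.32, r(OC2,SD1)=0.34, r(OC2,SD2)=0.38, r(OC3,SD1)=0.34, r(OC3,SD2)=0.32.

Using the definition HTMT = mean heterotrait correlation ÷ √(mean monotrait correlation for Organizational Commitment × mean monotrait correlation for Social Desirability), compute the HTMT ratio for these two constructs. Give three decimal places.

0.553

Between-construct mean = 2.09/6 = 0.3483.
Mean within-OC = 1.89/3 = 0.6300; mean within-SD = 0.63/1 = 0.6300.
Geometric mean = √(0.6300 × 0.6300) = 0.6300.
HTMT = 0.3483 / 0.6300 = 0.553.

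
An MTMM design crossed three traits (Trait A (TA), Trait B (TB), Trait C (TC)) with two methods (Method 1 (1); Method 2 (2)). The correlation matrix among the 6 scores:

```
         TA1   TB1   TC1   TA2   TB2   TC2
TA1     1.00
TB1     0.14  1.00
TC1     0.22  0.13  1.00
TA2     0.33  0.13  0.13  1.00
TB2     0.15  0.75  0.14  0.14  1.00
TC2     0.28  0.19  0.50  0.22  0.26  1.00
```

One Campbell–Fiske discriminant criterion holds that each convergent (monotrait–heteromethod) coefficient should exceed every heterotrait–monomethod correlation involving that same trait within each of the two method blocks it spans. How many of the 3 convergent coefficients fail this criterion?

Checking each validity diagonal entry against its comparison values:
TA (methods 1·2): 0.33 vs {0.14, 0.14, 0.22, 0.22} → pass.
TB (methods 1·2): 0.75 vs {0.14, 0.14, 0.13, 0.26} → pass.
TC (methods 1·2): 0.50 vs {0.22, 0.22, 0.13, 0.26} → pass.
0 of 3 fail.

0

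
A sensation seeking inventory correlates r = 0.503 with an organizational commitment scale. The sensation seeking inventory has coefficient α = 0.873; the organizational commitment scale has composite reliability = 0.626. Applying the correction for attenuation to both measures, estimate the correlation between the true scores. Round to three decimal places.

0.680

r_true = r_obs / √(r_xx · r_yy) = 0.503 / √(0.873 × 0.626) = 0.503 / √0.546498 = 0.503 / 0.7393 ≈ 0.680.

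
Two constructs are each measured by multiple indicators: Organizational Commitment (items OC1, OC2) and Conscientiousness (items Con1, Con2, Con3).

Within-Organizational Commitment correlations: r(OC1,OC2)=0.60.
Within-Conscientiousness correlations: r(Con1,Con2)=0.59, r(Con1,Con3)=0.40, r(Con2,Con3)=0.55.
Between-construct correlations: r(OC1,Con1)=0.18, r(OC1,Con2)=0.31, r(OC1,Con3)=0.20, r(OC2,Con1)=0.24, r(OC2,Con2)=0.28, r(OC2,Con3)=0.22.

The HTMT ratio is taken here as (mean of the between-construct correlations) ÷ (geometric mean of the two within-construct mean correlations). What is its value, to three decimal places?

Mean heterotrait r = 1.43/6 = 0.2383.
Mean within-OC = 0.60/1 = 0.6000; mean within-Con = 1.54/3 = 0.5133.
Geometric mean = √(0.6000 × 0.5133) = 0.5550.
HTMT = 0.2383 / 0.5550 = 0.429.

0.429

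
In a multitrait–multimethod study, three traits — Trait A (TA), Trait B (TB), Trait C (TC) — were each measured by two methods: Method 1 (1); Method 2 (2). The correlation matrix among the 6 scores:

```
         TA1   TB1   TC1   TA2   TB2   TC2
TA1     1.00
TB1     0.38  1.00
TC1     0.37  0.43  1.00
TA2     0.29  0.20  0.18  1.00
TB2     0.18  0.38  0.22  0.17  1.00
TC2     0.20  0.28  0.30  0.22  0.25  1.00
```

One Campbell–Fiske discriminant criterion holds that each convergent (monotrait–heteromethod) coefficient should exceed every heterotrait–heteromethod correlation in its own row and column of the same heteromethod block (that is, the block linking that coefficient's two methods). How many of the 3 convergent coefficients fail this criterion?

Convergent coefficients and their comparison sets:
TA (methods 1·2): 0.29 vs {0.18, 0.20, 0.20, 0.18} → pass.
TB (methods 1·2): 0.38 vs {0.20, 0.18, 0.28, 0.22} → pass.
TC (methods 1·2): 0.30 vs {0.18, 0.20, 0.22, 0.28} → pass.
0 of 3 fail.

0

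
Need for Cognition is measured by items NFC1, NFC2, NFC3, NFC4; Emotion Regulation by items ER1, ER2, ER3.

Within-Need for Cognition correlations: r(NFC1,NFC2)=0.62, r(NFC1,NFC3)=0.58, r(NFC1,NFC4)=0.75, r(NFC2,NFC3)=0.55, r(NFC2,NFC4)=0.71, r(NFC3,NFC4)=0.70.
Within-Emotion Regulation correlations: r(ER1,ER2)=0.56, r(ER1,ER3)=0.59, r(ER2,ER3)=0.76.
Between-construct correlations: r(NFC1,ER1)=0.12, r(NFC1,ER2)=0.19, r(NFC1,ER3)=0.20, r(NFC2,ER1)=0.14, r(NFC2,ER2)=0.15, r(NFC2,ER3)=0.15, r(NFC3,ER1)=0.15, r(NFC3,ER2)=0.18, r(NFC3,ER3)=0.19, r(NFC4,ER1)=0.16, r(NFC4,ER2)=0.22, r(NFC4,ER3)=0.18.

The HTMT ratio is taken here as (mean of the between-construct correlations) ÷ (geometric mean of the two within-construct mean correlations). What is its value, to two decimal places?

0.26

Between-construct mean = 2.03/12 = 0.1692.
Mean within-NFC = 3.91/6 = 0.6517; mean within-ER = 1.91/3 = 0.6367.
Geometric mean = √(0.6517 × 0.6367) = 0.6442.
HTMT = 0.1692 / 0.6442 = 0.26.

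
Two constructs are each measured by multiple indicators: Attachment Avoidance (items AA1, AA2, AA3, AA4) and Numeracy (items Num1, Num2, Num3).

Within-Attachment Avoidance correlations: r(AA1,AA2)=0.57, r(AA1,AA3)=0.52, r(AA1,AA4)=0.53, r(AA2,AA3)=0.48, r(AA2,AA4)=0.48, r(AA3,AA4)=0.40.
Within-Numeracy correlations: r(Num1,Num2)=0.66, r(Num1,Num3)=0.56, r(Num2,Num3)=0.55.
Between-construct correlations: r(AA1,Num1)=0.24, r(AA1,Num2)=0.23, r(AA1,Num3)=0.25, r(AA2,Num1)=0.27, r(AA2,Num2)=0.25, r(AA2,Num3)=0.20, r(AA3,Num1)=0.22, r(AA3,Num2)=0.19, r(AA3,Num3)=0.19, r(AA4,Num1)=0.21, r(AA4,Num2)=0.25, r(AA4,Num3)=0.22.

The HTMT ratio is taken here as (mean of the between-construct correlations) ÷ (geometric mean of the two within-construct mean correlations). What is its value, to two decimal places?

0.42

Between-construct mean = 2.72/12 = 0.2267.
Mean within-AA = 2.98/6 = 0.4967; mean within-Num = 1.77/3 = 0.5900.
Geometric mean = √(0.4967 × 0.5900) = 0.5413.
HTMT = 0.2267 / 0.5413 = 0.42.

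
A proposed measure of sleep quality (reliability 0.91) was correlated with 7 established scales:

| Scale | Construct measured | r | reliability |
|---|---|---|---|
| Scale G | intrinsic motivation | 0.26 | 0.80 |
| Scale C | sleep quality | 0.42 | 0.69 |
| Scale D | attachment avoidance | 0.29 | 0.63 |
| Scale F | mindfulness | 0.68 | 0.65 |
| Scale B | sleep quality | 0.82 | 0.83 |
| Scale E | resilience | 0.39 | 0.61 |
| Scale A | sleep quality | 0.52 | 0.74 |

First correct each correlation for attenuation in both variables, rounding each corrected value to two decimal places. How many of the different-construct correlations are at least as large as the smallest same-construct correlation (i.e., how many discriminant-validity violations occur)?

1

Disattenuated r (r / √(r_scale · r_new)):
  Scale G (disc): 0.26 / √(0.80·0.91) = 0.30
  Scale C (conv): 0.42 / √(0.69·0.91) = 0.53
  Scale D (disc): 0.29 / √(0.63·0.91) = 0.38
  Scale F (disc): 0.68 / √(0.65·0.91) = 0.88
  Scale B (conv): 0.82 / √(0.83·0.91) = 0.94
  Scale E (disc): 0.39 / √(0.61·0.91) = 0.52
  Scale A (conv): 0.52 / √(0.74·0.91) = 0.63
Smallest convergent = 0.53. Discriminant values: 0.30, 0.38, 0.88, 0.52; count ≥ 0.53 → 1.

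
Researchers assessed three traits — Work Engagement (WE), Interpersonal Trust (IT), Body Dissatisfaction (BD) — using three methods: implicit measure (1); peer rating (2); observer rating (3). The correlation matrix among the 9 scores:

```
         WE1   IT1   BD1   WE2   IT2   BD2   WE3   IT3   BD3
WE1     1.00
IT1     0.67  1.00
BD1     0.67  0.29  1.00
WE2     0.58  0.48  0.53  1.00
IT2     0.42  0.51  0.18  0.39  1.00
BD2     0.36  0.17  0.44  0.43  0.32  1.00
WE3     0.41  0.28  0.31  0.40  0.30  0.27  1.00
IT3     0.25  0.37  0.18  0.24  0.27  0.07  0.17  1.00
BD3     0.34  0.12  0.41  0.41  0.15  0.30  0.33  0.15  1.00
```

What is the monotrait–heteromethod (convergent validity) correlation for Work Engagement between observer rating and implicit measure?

0.41

Same trait (WE), different methods: r(WE3, WE1) = 0.41.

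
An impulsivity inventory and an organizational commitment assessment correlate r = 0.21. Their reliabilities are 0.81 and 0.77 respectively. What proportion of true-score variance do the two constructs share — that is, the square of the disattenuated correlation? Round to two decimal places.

0.07

Disattenuated r = 0.21 / √(0.81 × 0.77) = 0.21 / 0.7897 = 0.2659.
Shared true-score variance = 0.2659² = 0.0707 ≈ 0.07.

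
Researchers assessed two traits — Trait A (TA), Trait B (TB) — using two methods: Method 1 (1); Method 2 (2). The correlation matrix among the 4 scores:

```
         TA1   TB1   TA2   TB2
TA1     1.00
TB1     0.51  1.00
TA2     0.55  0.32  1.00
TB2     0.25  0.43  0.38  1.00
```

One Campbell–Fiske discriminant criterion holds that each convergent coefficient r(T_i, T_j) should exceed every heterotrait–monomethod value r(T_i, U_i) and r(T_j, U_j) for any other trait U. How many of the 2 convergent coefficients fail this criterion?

Convergent coefficients and their comparison sets:
TA (methods 1·2): 0.55 vs {0.51, 0.38} → pass.
TB (methods 1·2): 0.43 vs {0.51, 0.38} → fail.
1 of 2 fail.

1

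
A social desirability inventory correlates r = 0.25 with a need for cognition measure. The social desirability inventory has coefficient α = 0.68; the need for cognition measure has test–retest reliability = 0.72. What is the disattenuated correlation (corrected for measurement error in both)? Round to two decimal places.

r_true = r_obs / √(r_xx · r_yy) = 0.25 / √(0.68 × 0.72) = 0.25 / √0.4896 = 0.25 / 0.6997 ≈ 0.36.

0.36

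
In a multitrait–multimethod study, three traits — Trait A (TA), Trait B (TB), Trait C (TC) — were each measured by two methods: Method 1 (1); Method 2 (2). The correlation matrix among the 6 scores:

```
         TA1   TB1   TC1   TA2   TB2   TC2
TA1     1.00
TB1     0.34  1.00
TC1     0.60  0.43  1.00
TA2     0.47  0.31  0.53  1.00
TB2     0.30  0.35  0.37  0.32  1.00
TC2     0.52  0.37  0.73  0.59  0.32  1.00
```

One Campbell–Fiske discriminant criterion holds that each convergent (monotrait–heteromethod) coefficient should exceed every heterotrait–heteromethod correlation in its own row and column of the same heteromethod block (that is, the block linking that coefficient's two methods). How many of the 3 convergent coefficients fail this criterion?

2

Each convergent coefficient versus the relevant comparison correlations:
TA (methods 1·2): 0.47 vs {0.30, 0.31, 0.52, 0.53} → fail.
TB (methods 1·2): 0.35 vs {0.31, 0.30, 0.37, 0.37} → fail.
TC (methods 1·2): 0.73 vs {0.53, 0.52, 0.37, 0.37} → pass.
2 of 3 fail.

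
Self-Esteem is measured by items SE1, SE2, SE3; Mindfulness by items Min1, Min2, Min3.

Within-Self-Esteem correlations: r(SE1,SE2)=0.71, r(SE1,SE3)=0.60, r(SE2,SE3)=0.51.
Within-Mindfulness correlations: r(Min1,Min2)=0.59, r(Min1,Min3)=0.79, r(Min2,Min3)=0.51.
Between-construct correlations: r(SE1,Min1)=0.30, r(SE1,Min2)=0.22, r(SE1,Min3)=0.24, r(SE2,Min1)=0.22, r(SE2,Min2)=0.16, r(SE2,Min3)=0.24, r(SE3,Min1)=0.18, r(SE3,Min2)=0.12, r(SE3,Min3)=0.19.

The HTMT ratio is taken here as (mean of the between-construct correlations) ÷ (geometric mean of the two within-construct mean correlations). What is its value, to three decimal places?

Mean heterotrait r = 1.87/9 = 0.2078.
Mean within-SE = 1.82/3 = 0.6067; mean within-Min = 1.89/3 = 0.6300.
Geometric mean = √(0.6067 × 0.6300) = 0.6182.
HTMT = 0.2078 / 0.6182 = 0.336.

0.336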